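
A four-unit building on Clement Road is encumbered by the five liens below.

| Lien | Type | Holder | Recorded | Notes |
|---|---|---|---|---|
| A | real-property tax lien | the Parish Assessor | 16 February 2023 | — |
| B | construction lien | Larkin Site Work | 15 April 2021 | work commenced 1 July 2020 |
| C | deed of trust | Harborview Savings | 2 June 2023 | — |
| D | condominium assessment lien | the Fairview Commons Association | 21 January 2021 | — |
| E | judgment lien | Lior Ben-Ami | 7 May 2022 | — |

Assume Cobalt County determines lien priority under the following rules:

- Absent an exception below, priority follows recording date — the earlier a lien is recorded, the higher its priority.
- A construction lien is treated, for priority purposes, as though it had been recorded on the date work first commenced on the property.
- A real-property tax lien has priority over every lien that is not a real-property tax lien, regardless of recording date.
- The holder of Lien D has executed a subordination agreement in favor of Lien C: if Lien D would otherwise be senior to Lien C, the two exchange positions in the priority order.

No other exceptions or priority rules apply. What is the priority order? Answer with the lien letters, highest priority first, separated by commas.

A, B, C, E, D

First, effective dates: B relates back to 1 July 2020 (work commenced).
A is a real-property tax lien, so it outranks all other liens regardless of date.
Among the remaining liens, by effective date: B (1 July 2020), D (21 January 2021), E (7 May 2022), C (2 June 2023).
Because D would otherwise rank above C, the subordination swaps them.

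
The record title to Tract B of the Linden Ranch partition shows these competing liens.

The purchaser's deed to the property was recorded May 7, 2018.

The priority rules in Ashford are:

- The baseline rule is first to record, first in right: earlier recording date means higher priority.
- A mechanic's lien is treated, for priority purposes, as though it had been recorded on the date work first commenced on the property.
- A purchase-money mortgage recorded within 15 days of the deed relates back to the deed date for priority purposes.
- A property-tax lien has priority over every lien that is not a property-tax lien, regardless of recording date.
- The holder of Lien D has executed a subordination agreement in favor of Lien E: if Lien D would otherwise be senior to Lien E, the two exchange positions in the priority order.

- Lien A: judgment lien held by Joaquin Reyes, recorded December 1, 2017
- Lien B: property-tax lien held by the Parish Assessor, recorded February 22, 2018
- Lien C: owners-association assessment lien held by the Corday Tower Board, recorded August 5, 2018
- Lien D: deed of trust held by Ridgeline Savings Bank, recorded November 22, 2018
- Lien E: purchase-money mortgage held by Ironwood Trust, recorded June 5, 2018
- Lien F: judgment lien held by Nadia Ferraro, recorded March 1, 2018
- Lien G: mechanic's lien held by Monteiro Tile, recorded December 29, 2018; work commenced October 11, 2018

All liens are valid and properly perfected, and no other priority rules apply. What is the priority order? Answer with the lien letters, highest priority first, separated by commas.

Effective dates after the stated exceptions: E was recorded 29 days after the deed, outside the 15-day window, so it keeps its recording date; G relates back to October 11, 2018 (work commenced).
B is a property-tax lien and takes priority over every other lien.
Ordering the rest by effective date: A (December 1, 2017), F (March 1, 2018), E (June 5, 2018), C (August 5, 2018), G (October 11, 2018), D (November 22, 2018).
D is already junior to E, so the subordination agreement changes nothing.

B, A, F, E, C, G, D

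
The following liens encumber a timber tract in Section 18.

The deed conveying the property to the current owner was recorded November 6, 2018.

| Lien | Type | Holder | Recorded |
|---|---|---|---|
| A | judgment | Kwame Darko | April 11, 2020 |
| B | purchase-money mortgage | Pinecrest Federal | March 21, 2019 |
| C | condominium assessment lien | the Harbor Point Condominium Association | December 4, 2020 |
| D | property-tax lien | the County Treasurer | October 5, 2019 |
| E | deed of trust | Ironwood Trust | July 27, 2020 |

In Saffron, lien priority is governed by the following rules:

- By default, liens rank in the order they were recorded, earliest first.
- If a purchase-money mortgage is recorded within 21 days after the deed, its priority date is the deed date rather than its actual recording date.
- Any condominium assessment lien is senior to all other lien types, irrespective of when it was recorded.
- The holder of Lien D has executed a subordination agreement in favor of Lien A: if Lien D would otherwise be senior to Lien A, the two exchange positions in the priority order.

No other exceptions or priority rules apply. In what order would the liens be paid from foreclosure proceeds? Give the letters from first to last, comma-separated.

Effective dates: B was recorded 135 days after the deed — beyond 21 days — so no relation-back applies.
As a condominium assessment lien, C is senior to every other lien.
Remaining liens by effective date: B (March 21, 2019), D (October 5, 2019), A (April 11, 2020), E (July 27, 2020).
D would otherwise be senior to A, so under the subordination agreement D and A exchange positions.

C, B, A, D, E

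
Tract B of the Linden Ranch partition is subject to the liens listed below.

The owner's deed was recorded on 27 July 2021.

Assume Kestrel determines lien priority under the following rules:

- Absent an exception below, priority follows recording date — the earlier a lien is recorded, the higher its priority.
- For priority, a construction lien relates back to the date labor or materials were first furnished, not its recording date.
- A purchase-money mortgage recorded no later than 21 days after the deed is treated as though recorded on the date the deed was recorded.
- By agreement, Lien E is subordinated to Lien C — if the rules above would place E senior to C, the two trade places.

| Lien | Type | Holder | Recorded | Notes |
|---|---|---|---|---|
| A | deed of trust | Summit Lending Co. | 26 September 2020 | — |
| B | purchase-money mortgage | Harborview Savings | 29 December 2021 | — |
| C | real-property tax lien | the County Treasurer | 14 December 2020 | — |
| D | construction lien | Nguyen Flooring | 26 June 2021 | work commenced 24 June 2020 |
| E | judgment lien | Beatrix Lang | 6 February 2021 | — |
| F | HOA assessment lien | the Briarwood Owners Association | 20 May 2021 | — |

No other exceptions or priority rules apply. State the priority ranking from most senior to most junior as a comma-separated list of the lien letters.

D, A, C, E, F, B

First, effective dates: B missed the 21-day window (155 days after the deed), so its recording date stands; D's effective date is 24 June 2020, when work began.
Ordering by effective date: D (24 June 2020), A (26 September 2020), C (14 December 2020), E (6 February 2021), F (20 May 2021), B (29 December 2021).
E is already junior to C, so the subordination agreement changes nothing.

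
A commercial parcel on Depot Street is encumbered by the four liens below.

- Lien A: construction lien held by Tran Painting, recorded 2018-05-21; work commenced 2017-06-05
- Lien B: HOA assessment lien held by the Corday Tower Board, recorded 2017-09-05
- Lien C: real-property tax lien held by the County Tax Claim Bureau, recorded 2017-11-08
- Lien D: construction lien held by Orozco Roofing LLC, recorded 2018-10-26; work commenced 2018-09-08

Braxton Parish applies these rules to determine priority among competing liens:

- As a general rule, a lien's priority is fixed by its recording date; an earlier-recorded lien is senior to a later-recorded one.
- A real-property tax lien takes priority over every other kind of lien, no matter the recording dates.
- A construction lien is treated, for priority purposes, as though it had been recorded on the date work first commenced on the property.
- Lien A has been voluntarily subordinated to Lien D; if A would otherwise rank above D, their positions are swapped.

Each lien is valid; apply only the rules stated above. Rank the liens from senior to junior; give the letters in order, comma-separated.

First, effective dates: A is treated as recorded 2017-06-05, the work-commencement date; D's effective date is 2018-09-08, when work began.
C is a real-property tax lien and takes priority over every other lien.
Remaining liens by effective date: A (2017-06-05), B (2017-09-05), D (2018-09-08).
A would otherwise be senior to D, so under the subordination agreement A and D exchange positions.

C, D, B, A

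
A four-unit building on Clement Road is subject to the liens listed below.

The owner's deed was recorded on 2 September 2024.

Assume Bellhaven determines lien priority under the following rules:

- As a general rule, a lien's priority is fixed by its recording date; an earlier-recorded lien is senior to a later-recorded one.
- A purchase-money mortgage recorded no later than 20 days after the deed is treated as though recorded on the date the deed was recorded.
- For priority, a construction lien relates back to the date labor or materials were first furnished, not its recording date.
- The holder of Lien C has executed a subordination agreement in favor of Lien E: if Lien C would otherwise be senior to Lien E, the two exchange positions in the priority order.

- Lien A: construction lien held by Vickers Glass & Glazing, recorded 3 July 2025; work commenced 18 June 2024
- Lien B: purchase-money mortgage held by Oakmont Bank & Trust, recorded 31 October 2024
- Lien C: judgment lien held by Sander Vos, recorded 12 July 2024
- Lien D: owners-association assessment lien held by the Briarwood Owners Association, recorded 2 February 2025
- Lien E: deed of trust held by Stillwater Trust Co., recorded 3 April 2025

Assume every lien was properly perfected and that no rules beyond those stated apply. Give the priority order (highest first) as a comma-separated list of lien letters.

A, E, B, D, C

Effective dates after the stated exceptions: A's effective date is 18 June 2024, when work began; B missed the 20-day window (59 days after the deed), so its recording date stands.
By effective date, earliest first: A (18 June 2024), C (12 July 2024), B (31 October 2024), D (2 February 2025), E (3 April 2025).
C is senior to E before the subordination, so the two trade places.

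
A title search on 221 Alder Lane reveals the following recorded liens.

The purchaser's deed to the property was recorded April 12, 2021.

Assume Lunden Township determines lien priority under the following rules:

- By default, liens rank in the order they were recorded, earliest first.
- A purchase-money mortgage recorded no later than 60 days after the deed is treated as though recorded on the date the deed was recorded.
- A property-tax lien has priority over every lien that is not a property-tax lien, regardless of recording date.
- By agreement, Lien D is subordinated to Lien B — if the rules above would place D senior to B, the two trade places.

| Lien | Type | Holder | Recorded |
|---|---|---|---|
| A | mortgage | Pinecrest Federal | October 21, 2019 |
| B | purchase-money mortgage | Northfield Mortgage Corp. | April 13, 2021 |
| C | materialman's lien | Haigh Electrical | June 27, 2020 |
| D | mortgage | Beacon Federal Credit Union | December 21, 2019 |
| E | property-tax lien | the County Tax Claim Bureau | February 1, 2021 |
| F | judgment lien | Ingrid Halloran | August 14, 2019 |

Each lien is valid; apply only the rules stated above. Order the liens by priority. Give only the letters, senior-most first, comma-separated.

Effective dates: B was recorded within the 60-day window, so its effective date is the deed date April 12, 2021.
E, as a property-tax lien, has superpriority and ranks first.
Ordering the rest by effective date: F (August 14, 2019), A (October 21, 2019), D (December 21, 2019), C (June 27, 2020), B (April 12, 2021).
D is senior to B before the subordination, so the two trade places.

E, F, A, B, C, D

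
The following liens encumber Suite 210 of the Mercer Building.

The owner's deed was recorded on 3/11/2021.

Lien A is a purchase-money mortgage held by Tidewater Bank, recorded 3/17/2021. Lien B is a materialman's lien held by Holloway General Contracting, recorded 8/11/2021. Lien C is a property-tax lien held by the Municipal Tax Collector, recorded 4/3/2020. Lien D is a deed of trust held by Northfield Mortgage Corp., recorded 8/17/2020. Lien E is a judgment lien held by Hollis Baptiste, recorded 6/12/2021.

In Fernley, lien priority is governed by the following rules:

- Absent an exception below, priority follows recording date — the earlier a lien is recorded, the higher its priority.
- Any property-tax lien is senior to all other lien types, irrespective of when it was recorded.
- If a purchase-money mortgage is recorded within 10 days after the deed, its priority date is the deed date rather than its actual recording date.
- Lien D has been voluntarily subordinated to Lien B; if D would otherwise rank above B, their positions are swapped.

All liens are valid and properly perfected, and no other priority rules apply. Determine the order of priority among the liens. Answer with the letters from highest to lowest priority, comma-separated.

Effective dates: A's effective date is the deed date, 3/11/2021.
As a property-tax lien, C is senior to every other lien.
Ordering the rest by effective date: D (8/17/2020), A (3/11/2021), E (6/12/2021), B (8/11/2021).
Because D would otherwise rank above B, the subordination swaps them.

C, B, A, E, D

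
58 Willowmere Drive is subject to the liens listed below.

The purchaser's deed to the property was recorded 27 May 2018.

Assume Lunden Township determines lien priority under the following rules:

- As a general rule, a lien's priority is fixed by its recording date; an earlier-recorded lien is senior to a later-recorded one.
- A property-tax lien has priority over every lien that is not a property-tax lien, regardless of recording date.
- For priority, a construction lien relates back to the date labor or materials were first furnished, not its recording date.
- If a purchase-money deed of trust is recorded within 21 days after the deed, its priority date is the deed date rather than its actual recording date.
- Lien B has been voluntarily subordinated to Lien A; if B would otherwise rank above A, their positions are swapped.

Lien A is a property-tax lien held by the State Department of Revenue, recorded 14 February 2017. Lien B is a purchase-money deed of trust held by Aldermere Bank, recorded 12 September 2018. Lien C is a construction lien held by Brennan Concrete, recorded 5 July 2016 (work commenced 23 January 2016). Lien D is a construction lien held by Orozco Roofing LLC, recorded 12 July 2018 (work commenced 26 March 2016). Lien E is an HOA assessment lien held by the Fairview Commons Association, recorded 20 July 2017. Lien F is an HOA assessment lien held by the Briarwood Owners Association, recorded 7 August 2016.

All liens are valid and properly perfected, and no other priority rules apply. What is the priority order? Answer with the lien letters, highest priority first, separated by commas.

First, effective dates: B was recorded 108 days after the deed — beyond 21 days — so no relation-back applies; C's effective date is 23 January 2016, when work began; D is treated as recorded 26 March 2016, the work-commencement date.
A is a property-tax lien and takes priority over every other lien.
The other liens, earliest effective date first: C (23 January 2016), D (26 March 2016), F (7 August 2016), E (20 July 2017), B (12 September 2018).
B already ranks below A; the subordination has no effect.

A, C, D, F, E, B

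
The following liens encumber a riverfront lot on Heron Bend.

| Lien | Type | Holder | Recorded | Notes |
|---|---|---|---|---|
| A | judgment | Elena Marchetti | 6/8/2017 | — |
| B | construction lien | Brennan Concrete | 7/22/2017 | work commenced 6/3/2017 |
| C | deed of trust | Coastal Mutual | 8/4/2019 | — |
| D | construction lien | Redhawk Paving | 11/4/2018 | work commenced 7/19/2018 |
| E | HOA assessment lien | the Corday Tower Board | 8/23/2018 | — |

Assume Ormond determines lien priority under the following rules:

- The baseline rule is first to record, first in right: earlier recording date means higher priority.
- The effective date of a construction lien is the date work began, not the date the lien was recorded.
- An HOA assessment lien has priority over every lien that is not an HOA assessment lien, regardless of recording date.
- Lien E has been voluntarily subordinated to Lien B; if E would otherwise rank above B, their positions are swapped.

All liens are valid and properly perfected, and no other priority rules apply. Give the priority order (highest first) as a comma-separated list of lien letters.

Effective dates after the stated exceptions: B relates back to 6/3/2017 (work commenced); D is treated as recorded 7/19/2018, the work-commencement date.
E is an HOA assessment lien, so it outranks all other liens regardless of date.
The other liens, earliest effective date first: B (6/3/2017), A (6/8/2017), D (7/19/2018), C (8/4/2019).
E is senior to B before the subordination, so the two trade places.

B, E, A, D, C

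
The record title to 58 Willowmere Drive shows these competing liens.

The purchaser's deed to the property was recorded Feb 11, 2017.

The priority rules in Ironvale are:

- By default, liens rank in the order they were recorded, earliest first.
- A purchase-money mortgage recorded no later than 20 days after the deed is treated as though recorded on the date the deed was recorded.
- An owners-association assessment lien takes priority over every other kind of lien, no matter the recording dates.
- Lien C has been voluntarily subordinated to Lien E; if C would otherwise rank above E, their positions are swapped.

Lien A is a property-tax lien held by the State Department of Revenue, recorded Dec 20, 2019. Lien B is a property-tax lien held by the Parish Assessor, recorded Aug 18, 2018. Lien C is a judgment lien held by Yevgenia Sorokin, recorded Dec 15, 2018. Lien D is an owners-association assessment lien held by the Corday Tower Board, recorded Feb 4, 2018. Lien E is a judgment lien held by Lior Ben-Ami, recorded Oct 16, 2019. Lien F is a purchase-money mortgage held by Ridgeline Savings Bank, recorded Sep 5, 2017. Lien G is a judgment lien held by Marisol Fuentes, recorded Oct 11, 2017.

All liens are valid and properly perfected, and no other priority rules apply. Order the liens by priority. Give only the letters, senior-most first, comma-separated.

D, F, G, B, E, C, A

Effective dates after the stated exceptions: F missed the 20-day window (206 days after the deed), so its recording date stands.
D is an owners-association assessment lien and takes priority over every other lien.
Ordering the rest by effective date: F (Sep 5, 2017), G (Oct 11, 2017), B (Aug 18, 2018), C (Dec 15, 2018), E (Oct 16, 2019), A (Dec 20, 2019).
The subordination applies — C was senior to E — so C and E swap.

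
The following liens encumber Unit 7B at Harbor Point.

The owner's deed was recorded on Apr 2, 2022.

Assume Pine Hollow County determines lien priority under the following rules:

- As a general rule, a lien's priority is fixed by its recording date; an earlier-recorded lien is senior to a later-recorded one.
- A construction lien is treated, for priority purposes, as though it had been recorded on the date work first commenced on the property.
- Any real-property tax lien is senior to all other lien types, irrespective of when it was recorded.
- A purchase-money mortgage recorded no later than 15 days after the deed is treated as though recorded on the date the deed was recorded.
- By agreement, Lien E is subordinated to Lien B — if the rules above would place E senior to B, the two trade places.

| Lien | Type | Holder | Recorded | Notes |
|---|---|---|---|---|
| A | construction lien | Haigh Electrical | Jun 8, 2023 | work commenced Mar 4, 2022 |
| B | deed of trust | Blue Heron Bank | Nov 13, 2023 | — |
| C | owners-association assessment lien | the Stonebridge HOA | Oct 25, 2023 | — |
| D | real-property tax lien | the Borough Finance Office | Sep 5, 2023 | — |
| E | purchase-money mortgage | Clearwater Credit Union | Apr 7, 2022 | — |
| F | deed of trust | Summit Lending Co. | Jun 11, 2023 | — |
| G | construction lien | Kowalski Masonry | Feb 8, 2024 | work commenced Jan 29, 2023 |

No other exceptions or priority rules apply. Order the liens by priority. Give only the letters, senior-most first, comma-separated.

D, A, B, G, F, C, E

Adjusting effective dates: A's effective date is Mar 4, 2022, when work began; E relates back to the deed date Apr 2, 2022; G relates back to Jan 29, 2023 (work commenced).
D is a real-property tax lien, so it outranks all other liens regardless of date.
The other liens, earliest effective date first: A (Mar 4, 2022), E (Apr 2, 2022), G (Jan 29, 2023), F (Jun 11, 2023), C (Oct 25, 2023), B (Nov 13, 2023).
Because E would otherwise rank above B, the subordination swaps them.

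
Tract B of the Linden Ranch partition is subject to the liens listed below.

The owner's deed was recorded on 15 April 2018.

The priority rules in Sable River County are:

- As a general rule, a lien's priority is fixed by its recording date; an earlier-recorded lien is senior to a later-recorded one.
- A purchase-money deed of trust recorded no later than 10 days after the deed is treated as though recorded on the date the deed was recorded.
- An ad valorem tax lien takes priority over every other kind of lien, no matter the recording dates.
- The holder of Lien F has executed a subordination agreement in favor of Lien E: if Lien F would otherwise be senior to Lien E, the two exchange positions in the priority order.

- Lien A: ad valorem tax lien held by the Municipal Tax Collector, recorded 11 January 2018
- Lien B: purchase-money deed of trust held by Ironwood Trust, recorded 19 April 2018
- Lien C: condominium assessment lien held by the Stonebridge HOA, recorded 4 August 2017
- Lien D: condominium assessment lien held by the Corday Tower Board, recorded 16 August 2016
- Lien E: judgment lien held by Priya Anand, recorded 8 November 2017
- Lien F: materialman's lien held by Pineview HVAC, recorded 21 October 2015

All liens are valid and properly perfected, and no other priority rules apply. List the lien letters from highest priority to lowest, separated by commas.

A, E, D, C, F, B

First, effective dates: B's effective date is the deed date, 15 April 2018.
As an ad valorem tax lien, A is senior to every other lien.
Remaining liens by effective date: F (21 October 2015), D (16 August 2016), C (4 August 2017), E (8 November 2017), B (15 April 2018).
Because F would otherwise rank above E, the subordination swaps them.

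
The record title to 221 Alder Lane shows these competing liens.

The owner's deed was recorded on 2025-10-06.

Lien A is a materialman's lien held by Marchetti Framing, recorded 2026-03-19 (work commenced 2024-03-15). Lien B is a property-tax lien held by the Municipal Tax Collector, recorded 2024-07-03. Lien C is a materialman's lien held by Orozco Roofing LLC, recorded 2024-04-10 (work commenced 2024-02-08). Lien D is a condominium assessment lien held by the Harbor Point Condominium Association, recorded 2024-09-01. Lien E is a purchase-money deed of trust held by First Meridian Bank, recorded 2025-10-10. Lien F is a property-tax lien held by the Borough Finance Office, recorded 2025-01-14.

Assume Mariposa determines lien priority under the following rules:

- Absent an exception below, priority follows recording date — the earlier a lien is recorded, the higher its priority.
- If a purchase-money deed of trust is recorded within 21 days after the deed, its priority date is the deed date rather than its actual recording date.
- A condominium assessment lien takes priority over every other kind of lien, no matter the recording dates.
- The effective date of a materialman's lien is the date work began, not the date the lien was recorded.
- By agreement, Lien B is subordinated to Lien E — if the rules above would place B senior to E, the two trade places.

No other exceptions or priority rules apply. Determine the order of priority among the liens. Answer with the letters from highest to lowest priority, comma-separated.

D, C, A, E, F, B

Adjusting effective dates: A is treated as recorded 2024-03-15, the work-commencement date; C's effective date is 2024-02-08, when work began; E's effective date is the deed date, 2025-10-06.
D is a condominium assessment lien and takes priority over every other lien.
Among the remaining liens, by effective date: C (2024-02-08), A (2024-03-15), B (2024-07-03), F (2025-01-14), E (2025-10-06).
B is senior to E before the subordination, so the two trade places.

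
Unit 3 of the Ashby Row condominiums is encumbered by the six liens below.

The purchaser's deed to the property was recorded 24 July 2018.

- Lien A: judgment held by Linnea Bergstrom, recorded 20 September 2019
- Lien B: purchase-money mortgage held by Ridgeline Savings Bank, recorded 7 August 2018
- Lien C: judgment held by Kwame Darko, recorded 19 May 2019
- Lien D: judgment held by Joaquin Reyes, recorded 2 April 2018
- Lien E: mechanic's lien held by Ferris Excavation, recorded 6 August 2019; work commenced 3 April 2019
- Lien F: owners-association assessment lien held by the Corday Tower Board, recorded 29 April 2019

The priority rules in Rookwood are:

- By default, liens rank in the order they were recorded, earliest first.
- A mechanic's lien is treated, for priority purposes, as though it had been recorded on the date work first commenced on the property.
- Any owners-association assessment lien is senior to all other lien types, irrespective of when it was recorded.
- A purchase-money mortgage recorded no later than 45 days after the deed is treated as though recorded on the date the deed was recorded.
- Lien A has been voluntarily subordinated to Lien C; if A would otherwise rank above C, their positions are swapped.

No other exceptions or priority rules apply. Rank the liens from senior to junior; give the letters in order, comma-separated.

Adjusting effective dates: B was recorded within the 45-day window, so its effective date is the deed date 24 July 2018; E is treated as recorded 3 April 2019, the work-commencement date.
As an owners-association assessment lien, F is senior to every other lien.
The other liens, earliest effective date first: D (2 April 2018), B (24 July 2018), E (3 April 2019), C (19 May 2019), A (20 September 2019).
A is already junior to C, so the subordination agreement changes nothing.

F, D, B, E, C, A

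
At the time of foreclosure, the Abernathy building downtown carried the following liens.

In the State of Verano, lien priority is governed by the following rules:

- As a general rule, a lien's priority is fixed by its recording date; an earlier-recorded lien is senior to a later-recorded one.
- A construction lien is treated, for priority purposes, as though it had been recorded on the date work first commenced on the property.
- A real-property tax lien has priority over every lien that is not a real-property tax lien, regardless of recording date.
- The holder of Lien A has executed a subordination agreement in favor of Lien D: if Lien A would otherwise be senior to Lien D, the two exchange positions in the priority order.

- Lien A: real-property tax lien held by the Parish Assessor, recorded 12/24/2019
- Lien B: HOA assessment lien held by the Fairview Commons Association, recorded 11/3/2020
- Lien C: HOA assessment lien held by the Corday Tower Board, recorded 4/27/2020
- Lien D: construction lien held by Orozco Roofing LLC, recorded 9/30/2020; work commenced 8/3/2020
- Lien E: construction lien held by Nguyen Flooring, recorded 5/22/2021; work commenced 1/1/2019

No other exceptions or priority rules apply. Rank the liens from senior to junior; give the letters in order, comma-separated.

Effective dates after the stated exceptions: D relates back to 8/3/2020 (work commenced); E relates back to 1/1/2019 (work commenced).
As a real-property tax lien, A is senior to every other lien.
Among the remaining liens, by effective date: E (1/1/2019), C (4/27/2020), D (8/3/2020), B (11/3/2020).
A would otherwise be senior to D, so under the subordination agreement A and D exchange positions.

D, E, C, A, B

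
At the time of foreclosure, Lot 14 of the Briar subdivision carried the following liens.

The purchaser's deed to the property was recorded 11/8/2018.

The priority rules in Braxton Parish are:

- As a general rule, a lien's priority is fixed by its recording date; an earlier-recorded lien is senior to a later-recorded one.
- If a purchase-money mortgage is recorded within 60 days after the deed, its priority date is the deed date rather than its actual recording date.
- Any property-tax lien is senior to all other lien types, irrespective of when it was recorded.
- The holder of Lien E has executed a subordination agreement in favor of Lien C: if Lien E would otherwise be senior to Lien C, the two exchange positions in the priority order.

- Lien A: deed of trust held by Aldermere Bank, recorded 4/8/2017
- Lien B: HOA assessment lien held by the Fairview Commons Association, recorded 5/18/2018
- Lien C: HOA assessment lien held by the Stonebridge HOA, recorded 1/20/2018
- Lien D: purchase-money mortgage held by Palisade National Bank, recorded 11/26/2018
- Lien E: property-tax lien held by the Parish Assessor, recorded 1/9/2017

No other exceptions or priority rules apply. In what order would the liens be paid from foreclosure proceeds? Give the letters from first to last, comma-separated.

First, effective dates: D's effective date is the deed date, 11/8/2018.
E is a property-tax lien, so it outranks all other liens regardless of date.
Among the remaining liens, by effective date: A (4/8/2017), C (1/20/2018), B (5/18/2018), D (11/8/2018).
E is senior to C before the subordination, so the two trade places.

C, A, E, B, D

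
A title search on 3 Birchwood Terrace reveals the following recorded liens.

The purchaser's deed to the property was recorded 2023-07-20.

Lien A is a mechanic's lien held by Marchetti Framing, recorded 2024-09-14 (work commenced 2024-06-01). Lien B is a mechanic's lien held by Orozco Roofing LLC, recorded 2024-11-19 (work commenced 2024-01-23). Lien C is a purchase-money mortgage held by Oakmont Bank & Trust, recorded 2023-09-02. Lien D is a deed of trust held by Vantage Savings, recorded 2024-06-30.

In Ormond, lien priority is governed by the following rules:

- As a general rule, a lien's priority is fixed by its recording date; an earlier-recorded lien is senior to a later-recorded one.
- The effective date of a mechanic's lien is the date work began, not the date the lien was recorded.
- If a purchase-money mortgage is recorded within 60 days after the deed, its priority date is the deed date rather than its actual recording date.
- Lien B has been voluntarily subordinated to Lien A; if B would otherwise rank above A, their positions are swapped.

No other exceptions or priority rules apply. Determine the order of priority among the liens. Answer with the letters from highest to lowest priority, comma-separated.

Adjusting effective dates: A is treated as recorded 2024-06-01, the work-commencement date; B relates back to 2024-01-23 (work commenced); C's effective date is the deed date, 2023-07-20.
Ordering by effective date: C (2023-07-20), B (2024-01-23), A (2024-06-01), D (2024-06-30).
B would otherwise be senior to A, so under the subordination agreement B and A exchange positions.

C, A, B, D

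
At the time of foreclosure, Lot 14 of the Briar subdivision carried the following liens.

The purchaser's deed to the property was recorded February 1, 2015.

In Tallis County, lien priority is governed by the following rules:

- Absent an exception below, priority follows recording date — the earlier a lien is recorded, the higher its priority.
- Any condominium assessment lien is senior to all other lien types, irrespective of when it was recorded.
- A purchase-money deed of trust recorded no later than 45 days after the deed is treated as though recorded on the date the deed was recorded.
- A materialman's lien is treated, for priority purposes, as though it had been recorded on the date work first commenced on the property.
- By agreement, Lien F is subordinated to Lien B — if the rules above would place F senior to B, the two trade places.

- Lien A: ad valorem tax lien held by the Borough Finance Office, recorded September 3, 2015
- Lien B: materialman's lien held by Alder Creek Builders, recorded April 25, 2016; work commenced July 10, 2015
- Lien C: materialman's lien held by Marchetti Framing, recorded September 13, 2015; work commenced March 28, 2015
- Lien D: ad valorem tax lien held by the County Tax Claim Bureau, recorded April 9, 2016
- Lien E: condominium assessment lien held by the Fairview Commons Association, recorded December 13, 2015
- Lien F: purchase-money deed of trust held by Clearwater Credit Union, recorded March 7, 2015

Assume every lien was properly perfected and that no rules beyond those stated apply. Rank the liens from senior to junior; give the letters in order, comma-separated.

E, B, C, F, A, D

First, effective dates: B relates back to July 10, 2015 (work commenced); C's effective date is March 28, 2015, when work began; F's effective date is the deed date, February 1, 2015.
E is a condominium assessment lien and takes priority over every other lien.
Remaining liens by effective date: F (February 1, 2015), C (March 28, 2015), B (July 10, 2015), A (September 3, 2015), D (April 9, 2016).
F is senior to B before the subordination, so the two trade places.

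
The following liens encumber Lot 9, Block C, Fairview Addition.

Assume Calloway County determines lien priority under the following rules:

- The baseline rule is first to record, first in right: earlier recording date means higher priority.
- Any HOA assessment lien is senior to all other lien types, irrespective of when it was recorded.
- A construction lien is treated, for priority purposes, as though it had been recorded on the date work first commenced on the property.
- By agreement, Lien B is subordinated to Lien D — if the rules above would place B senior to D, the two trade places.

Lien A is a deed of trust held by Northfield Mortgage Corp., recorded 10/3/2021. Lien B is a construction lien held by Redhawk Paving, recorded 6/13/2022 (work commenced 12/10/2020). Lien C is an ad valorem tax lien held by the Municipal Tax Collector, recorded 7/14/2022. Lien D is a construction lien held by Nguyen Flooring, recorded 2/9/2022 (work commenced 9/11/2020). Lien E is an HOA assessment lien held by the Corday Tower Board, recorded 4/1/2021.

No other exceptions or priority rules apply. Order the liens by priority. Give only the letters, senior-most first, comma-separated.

Effective dates: B is treated as recorded 12/10/2020, the work-commencement date; D's effective date is 9/11/2020, when work began.
E is an HOA assessment lien and takes priority over every other lien.
Ordering the rest by effective date: D (9/11/2020), B (12/10/2020), A (10/3/2021), C (7/14/2022).
B is already junior to D, so the subordination agreement changes nothing.

E, D, B, A, C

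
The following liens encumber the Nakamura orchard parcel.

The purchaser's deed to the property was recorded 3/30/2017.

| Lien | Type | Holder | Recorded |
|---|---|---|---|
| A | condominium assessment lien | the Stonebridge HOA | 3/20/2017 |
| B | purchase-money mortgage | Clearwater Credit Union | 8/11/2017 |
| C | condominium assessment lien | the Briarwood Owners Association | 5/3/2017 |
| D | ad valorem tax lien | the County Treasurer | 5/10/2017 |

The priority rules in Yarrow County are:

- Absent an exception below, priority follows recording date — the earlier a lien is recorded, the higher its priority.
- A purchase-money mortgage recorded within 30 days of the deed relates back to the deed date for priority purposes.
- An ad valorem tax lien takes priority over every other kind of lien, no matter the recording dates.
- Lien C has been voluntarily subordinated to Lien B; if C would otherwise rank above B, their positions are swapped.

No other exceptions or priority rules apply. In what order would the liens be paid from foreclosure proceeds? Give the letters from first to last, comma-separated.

D, A, B, C

Effective dates: B missed the 30-day window (134 days after the deed), so its recording date stands.
D is an ad valorem tax lien, so it outranks all other liens regardless of date.
The other liens, earliest effective date first: A (3/20/2017), C (5/3/2017), B (8/11/2017).
Because C would otherwise rank above B, the subordination swaps them.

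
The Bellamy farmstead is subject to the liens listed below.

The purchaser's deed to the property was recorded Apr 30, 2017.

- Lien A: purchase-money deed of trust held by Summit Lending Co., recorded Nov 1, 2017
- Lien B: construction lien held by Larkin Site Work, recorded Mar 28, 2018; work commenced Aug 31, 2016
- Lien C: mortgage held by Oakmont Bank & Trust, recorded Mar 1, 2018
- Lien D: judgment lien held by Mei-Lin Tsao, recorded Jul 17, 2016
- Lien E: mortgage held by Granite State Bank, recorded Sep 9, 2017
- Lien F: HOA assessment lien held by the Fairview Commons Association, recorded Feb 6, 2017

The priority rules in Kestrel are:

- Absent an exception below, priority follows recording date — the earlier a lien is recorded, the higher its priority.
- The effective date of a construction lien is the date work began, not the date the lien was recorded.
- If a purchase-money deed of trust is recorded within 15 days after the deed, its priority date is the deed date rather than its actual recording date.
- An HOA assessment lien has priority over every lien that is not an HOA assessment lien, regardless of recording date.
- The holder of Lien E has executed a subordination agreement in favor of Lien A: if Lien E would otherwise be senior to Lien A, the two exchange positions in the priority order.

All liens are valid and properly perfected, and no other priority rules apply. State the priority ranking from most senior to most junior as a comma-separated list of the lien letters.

F, D, B, A, E, C

Effective dates: A was recorded 185 days after the deed — beyond 15 days — so no relation-back applies; B is treated as recorded Aug 31, 2016, the work-commencement date.
F is an HOA assessment lien, so it outranks all other liens regardless of date.
Ordering the rest by effective date: D (Jul 17, 2016), B (Aug 31, 2016), E (Sep 9, 2017), A (Nov 1, 2017), C (Mar 1, 2018).
E is senior to A before the subordination, so the two trade places.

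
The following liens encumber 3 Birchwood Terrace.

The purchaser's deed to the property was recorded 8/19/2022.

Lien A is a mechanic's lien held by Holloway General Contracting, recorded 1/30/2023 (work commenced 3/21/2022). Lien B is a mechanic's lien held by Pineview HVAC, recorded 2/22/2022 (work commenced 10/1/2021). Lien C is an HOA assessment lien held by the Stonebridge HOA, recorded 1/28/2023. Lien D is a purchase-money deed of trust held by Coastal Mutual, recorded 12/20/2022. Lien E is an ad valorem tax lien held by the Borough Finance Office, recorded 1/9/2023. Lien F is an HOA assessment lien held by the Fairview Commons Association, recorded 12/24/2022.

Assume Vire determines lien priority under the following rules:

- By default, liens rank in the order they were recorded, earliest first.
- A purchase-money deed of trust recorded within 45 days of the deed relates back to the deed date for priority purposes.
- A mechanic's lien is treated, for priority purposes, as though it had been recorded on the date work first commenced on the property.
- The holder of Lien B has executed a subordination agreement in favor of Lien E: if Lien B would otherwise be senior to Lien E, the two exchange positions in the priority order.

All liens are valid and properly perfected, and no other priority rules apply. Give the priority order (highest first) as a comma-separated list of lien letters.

Effective dates after the stated exceptions: A's effective date is 3/21/2022, when work began; B relates back to 10/1/2021 (work commenced); D missed the 45-day window (123 days after the deed), so its recording date stands.
Sorted by effective date: B (10/1/2021), A (3/21/2022), D (12/20/2022), F (12/24/2022), E (1/9/2023), C (1/28/2023).
B is senior to E before the subordination, so the two trade places.

E, A, D, F, B, C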